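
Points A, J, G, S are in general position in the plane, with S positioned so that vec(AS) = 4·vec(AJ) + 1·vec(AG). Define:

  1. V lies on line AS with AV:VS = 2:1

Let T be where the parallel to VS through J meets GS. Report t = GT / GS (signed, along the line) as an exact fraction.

t = 5/4

Work in coordinates with A = (0, 0), J = (1, 0), G = (0, 1), S = (4, 1).
1. V lies on line AS with AV:VS = 2:1 ⇒ V = (8/3, 2/3)
through J parallel to VS: direction (4/3, 1/3); meets GS at T = (5, 1)
T = G + t·(S−G) with t = 5/4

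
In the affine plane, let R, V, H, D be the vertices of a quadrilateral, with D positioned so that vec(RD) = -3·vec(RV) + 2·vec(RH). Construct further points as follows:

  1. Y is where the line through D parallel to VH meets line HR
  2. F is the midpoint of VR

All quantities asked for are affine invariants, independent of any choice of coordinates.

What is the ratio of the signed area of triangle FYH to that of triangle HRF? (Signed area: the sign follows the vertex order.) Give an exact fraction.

Choose coordinates R = (0, 0), V = (1, 0), H = (0, 1), D = (-3, 2).
1. Y is where the line through D parallel to VH meets line HR ⇒ Y = (0, -1)
2. F is the midpoint of VR ⇒ F = (1/2, 0)
2·[FYH] = -1, 2·[HRF] = 1/2
[FYH]:[HRF] = -1:1/2 = -2

[FYH]:[HRF] = -2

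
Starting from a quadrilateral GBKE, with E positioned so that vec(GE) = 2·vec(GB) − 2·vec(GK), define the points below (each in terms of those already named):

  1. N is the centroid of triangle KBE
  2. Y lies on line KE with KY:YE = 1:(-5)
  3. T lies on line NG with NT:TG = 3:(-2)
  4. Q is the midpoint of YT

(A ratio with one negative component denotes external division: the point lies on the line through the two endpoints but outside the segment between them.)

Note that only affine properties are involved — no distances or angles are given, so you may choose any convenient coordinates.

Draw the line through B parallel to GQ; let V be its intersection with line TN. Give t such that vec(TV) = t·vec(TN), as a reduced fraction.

t = 67/57

Work in coordinates with G = (0, 0), B = (1, 0), K = (0, 1), E = (2, -2).
1. N is the centroid of triangle KBE ⇒ N = (1, -1/3)
2. Y lies on line KE with KY:YE = 1:(-5) ⇒ Y = (-1/2, 7/4)
3. T lies on line NG with NT:TG = 3:(-2) ⇒ T = (-2, 2/3)
4. Q is the midpoint of YT ⇒ Q = (-5/4, 29/24)
through B parallel to GQ: direction (-5/4, 29/24); meets TN at V = (29/19, -29/57)
V = T + t·(N−T) with t = 67/57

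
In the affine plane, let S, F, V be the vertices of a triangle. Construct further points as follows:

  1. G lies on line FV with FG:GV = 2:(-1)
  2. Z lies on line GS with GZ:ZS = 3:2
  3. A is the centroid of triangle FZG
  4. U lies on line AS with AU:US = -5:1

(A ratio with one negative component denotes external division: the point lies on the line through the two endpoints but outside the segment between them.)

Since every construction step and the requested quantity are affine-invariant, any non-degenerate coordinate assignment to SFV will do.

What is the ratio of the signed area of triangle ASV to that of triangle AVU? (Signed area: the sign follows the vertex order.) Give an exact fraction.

[ASV]:[AVU] = -4/5

Set S = (0, 0), F = (1, 0), V = (0, 1); any affine frame gives the same invariant.
1. G lies on line FV with FG:GV = 2:(-1) ⇒ G = (-1, 2)
2. Z lies on line GS with GZ:ZS = 3:2 ⇒ Z = (-2/5, 4/5)
3. A is the centroid of triangle FZG ⇒ A = (-2/15, 14/15)
4. U lies on line AS with AU:US = -5:1 ⇒ U = (1/30, -7/30)
2·[ASV] = 2/15, 2·[AVU] = -1/6
[ASV]:[AVU] = 2/15:-1/6 = -4/5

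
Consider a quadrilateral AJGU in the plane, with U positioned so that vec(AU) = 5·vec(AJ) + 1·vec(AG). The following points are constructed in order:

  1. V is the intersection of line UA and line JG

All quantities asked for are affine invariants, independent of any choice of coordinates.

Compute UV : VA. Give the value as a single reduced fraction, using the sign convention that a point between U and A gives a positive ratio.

UV:VA = 5

Assign A = (0, 0), J = (1, 0), G = (0, 1), U = (5, 1) — the answer is frame-independent, so this choice is without loss of generality.
1. V is the intersection of line UA and line JG ⇒ V = (5/6, 1/6)
V = U + t·(A−U) with t = 5/6, so UV:VA = t:(1−t) = 5/6:1/6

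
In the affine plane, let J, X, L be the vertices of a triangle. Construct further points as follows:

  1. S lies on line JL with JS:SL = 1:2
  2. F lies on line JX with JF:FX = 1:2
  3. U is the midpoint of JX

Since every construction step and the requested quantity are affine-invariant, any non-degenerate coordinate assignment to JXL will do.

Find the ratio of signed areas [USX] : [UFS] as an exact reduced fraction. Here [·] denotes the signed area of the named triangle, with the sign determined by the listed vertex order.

[USX]:[UFS] = 3

Work in coordinates with J = (0, 0), X = (1, 0), L = (0, 1).
1. S lies on line JL with JS:SL = 1:2 ⇒ S = (0, 1/3)
2. F lies on line JX with JF:FX = 1:2 ⇒ F = (1/3, 0)
3. U is the midpoint of JX ⇒ U = (1/2, 0)
2·[USX] = -1/6, 2·[UFS] = -1/18
[USX]:[UFS] = -1/6:-1/18 = 3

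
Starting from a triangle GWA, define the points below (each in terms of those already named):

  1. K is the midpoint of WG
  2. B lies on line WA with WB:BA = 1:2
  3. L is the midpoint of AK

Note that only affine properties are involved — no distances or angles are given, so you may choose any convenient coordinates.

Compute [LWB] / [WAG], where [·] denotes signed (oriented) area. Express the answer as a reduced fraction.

[LWB]:[WAG] = 1/12

Work in coordinates with G = (0, 0), W = (1, 0), A = (0, 1).
1. K is the midpoint of WG ⇒ K = (1/2, 0)
2. B lies on line WA with WB:BA = 1:2 ⇒ B = (2/3, 1/3)
3. L is the midpoint of AK ⇒ L = (1/4, 1/2)
2·[LWB] = 1/12, 2·[WAG] = 1
[LWB]:[WAG] = 1/12:1 = 1/12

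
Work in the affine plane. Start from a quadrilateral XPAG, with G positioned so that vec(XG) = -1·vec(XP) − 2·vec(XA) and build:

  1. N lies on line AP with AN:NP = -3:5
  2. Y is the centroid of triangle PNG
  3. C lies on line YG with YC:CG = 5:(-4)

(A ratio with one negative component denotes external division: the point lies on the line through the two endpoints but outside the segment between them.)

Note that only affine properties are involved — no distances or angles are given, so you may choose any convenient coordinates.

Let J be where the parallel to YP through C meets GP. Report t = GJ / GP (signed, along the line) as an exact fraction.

t = -4

Set X = (0, 0), P = (1, 0), A = (0, 1), G = (-1, -2); any affine frame gives the same invariant.
1. N lies on line AP with AN:NP = -3:5 ⇒ N = (-3/2, 5/2)
2. Y is the centroid of triangle PNG ⇒ Y = (-1/2, 1/6)
3. C lies on line YG with YC:CG = 5:(-4) ⇒ C = (-3, -32/3)
through C parallel to YP: direction (3/2, -1/6); meets GP at J = (-9, -10)
J = G + t·(P−G) with t = -4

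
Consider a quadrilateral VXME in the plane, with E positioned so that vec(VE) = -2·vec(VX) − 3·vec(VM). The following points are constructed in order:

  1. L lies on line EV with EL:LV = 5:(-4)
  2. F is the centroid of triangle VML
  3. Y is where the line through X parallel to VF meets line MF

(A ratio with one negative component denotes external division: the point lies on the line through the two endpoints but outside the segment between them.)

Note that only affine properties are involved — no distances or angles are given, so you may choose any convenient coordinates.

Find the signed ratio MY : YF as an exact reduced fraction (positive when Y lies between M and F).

Work in coordinates with V = (0, 0), X = (1, 0), M = (0, 1), E = (-2, -3).
1. L lies on line EV with EL:LV = 5:(-4) ⇒ L = (8, 12)
2. F is the centroid of triangle VML ⇒ F = (8/3, 13/3)
3. Y is where the line through X parallel to VF meets line MF ⇒ Y = (7, 39/4)
Y = M + t·(F−M) with t = 21/8, so MY:YF = t:(1−t) = 21/8:-13/8

MY:YF = -21/13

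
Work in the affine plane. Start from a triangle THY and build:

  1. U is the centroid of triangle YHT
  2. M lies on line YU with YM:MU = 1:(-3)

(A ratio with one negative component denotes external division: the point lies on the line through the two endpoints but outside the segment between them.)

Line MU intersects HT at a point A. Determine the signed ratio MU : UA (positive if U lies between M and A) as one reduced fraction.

MU:UA = 3

Assign T = (0, 0), H = (1, 0), Y = (0, 1) — the answer is frame-independent, so this choice is without loss of generality.
1. U is the centroid of triangle YHT ⇒ U = (1/3, 1/3)
2. M lies on line YU with YM:MU = 1:(-3) ⇒ M = (-1/6, 4/3)
line MU meets HT at A = (1/2, 0)
U = M + t·(A−M) with t = 3/4, so MU:UA = 3/4:1/4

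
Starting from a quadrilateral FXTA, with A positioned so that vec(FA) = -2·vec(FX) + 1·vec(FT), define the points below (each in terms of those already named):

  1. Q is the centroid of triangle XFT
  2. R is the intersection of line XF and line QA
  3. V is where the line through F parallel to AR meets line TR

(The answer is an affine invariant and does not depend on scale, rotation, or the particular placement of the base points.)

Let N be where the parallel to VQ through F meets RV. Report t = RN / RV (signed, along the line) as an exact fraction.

t = 13/4

Assign F = (0, 0), X = (1, 0), T = (0, 1), A = (-2, 1) — the answer is frame-independent, so this choice is without loss of generality.
1. Q is the centroid of triangle XFT ⇒ Q = (1/3, 1/3)
2. R is the intersection of line XF and line QA ⇒ R = (3/2, 0)
3. V is where the line through F parallel to AR meets line TR ⇒ V = (21/8, -3/4)
through F parallel to VQ: direction (-55/24, 13/12); meets RV at N = (165/32, -39/16)
N = R + t·(V−R) with t = 13/4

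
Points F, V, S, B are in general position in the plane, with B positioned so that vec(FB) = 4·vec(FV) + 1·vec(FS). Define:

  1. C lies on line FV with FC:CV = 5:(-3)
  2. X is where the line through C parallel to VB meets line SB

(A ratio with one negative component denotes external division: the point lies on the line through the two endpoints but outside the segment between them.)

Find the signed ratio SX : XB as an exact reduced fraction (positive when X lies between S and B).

Work in coordinates with F = (0, 0), V = (1, 0), S = (0, 1), B = (4, 1).
1. C lies on line FV with FC:CV = 5:(-3) ⇒ C = (5/2, 0)
2. X is where the line through C parallel to VB meets line SB ⇒ X = (11/2, 1)
X = S + t·(B−S) with t = 11/8, so SX:XB = t:(1−t) = 11/8:-3/8

SX:XB = -11/3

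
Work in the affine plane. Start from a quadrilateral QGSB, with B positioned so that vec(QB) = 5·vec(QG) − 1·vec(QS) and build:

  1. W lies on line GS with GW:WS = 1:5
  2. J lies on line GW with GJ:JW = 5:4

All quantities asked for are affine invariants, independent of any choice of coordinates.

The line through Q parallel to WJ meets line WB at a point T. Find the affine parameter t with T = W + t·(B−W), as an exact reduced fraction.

t = -1/3

Work in coordinates with Q = (0, 0), G = (1, 0), S = (0, 1), B = (5, -1).
1. W lies on line GS with GW:WS = 1:5 ⇒ W = (5/6, 1/6)
2. J lies on line GW with GJ:JW = 5:4 ⇒ J = (49/54, 5/54)
through Q parallel to WJ: direction (2/27, -2/27); meets WB at T = (-5/9, 5/9)
T = W + t·(B−W) with t = -1/3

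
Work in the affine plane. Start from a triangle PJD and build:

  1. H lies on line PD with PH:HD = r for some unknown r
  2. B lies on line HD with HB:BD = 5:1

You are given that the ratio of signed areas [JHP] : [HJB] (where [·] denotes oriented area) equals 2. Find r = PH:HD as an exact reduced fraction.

Set P = (0, 0), J = (1, 0), D = (0, 1); any affine frame gives the same invariant.
1. With PH:HD = r, write λ = r/(r+1) so H = P + λ·(D−P); H is affine-linear in λ
2. B lies on line HD with HB:BD = 5:1 ⇒ B is an affine combination of earlier points and hence also affine-linear in λ
Every point depending on H is an affine combination of H and λ-independent points, so each such coordinate is linear in λ; the λ² term in each signed area is a multiple of (D−P)×(D−P) = 0, so 2·[JHP] and 2·[HJB] are each linear in λ. Evaluating at λ=0 and λ=1:
  2·[JHP] = λ,   2·[HJB] = -5/6·λ + 5/6
So [JHP]:[HJB] = (λ) / (-5/6·λ + 5/6). Setting this equal to 2:
  λ = 2·(-5/6·λ + 5/6)  ⇒  λ = 5/8
Then r = λ/(1−λ) = (5/8)/(3/8) = 5/3. Check: with r = 5/3, H = (0, 5/8) and [JHP]:[HJB] = 2 as required.

r = 5/3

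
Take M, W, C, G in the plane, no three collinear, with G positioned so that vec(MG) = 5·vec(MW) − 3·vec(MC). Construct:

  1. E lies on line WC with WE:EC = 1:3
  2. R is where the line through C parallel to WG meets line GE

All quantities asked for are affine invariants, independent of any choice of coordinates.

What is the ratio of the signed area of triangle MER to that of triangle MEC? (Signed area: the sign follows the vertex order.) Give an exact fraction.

Choose coordinates M = (0, 0), W = (1, 0), C = (0, 1), G = (5, -3).
1. E lies on line WC with WE:EC = 1:3 ⇒ E = (3/4, 1/4)
2. R is where the line through C parallel to WG meets line GE ⇒ R = (-12, 10)
2·[MER] = 21/2, 2·[MEC] = 3/4
[MER]:[MEC] = 21/2:3/4 = 14

[MER]:[MEC] = 14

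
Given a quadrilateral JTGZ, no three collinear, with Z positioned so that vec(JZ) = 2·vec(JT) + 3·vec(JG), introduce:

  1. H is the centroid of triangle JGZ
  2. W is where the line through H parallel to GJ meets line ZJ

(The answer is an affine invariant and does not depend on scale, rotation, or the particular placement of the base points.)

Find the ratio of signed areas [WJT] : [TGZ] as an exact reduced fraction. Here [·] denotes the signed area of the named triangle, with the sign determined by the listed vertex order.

Assign J = (0, 0), T = (1, 0), G = (0, 1), Z = (2, 3) — the answer is frame-independent, so this choice is without loss of generality.
1. H is the centroid of triangle JGZ ⇒ H = (2/3, 4/3)
2. W is where the line through H parallel to GJ meets line ZJ ⇒ W = (2/3, 1)
2·[WJT] = 1, 2·[TGZ] = -4
[WJT]:[TGZ] = 1:-4 = -1/4

[WJT]:[TGZ] = -1/4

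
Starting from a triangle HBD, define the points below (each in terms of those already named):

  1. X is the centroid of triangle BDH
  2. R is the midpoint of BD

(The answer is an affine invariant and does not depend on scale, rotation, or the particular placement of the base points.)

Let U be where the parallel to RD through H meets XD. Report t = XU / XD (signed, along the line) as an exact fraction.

Set H = (0, 0), B = (1, 0), D = (0, 1); any affine frame gives the same invariant.
1. X is the centroid of triangle BDH ⇒ X = (1/3, 1/3)
2. R is the midpoint of BD ⇒ R = (1/2, 1/2)
through H parallel to RD: direction (-1/2, 1/2); meets XD at U = (1, -1)
U = X + t·(D−X) with t = -2

t = -2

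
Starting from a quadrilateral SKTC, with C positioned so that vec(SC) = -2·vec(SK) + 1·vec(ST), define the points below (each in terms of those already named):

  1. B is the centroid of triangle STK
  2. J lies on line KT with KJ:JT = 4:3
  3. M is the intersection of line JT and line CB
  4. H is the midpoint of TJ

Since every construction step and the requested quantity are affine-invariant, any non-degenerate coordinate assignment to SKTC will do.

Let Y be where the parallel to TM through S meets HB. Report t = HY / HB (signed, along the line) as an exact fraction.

Choose coordinates S = (0, 0), K = (1, 0), T = (0, 1), C = (-2, 1).
1. B is the centroid of triangle STK ⇒ B = (1/3, 1/3)
2. J lies on line KT with KJ:JT = 4:3 ⇒ J = (3/7, 4/7)
3. M is the intersection of line JT and line CB ⇒ M = (4/5, 1/5)
4. H is the midpoint of TJ ⇒ H = (3/14, 11/14)
through S parallel to TM: direction (4/5, -4/5); meets HB at Y = (4/7, -4/7)
Y = H + t·(B−H) with t = 3

t = 3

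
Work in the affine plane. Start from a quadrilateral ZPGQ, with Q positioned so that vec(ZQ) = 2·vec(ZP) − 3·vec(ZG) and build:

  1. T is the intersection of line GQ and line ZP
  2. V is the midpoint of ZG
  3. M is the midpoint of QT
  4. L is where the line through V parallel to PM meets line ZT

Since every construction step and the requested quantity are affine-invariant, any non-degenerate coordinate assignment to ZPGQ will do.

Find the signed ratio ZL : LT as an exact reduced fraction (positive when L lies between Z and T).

ZL:LT = 1/5

Work in coordinates with Z = (0, 0), P = (1, 0), G = (0, 1), Q = (2, -3).
1. T is the intersection of line GQ and line ZP ⇒ T = (1/2, 0)
2. V is the midpoint of ZG ⇒ V = (0, 1/2)
3. M is the midpoint of QT ⇒ M = (5/4, -3/2)
4. L is where the line through V parallel to PM meets line ZT ⇒ L = (1/12, 0)
L = Z + t·(T−Z) with t = 1/6, so ZL:LT = t:(1−t) = 1/6:5/6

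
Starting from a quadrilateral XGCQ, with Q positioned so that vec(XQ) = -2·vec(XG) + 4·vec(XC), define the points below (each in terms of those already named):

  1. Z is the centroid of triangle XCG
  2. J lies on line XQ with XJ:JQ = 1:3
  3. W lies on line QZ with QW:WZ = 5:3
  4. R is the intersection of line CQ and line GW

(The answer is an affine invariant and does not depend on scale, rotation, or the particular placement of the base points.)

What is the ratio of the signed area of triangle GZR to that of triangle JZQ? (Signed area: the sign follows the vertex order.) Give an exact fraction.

[GZR]:[JZQ] = -10/29

Work in coordinates with X = (0, 0), G = (1, 0), C = (0, 1), Q = (-2, 4).
1. Z is the centroid of triangle XCG ⇒ Z = (1/3, 1/3)
2. J lies on line XQ with XJ:JQ = 1:3 ⇒ J = (-1/2, 1)
3. W lies on line QZ with QW:WZ = 5:3 ⇒ W = (-13/24, 41/24)
4. R is the intersection of line CQ and line GW ⇒ R = (-8/29, 41/29)
2·[GZR] = -15/29, 2·[JZQ] = 3/2
[GZR]:[JZQ] = -15/29:3/2 = -10/29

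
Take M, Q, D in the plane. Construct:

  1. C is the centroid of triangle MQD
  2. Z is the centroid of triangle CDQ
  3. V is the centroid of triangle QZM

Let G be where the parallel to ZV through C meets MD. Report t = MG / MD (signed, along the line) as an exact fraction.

t = 3

Set M = (0, 0), Q = (1, 0), D = (0, 1); any affine frame gives the same invariant.
1. C is the centroid of triangle MQD ⇒ C = (1/3, 1/3)
2. Z is the centroid of triangle CDQ ⇒ Z = (4/9, 4/9)
3. V is the centroid of triangle QZM ⇒ V = (13/27, 4/27)
through C parallel to ZV: direction (1/27, -8/27); meets MD at G = (0, 3)
G = M + t·(D−M) with t = 3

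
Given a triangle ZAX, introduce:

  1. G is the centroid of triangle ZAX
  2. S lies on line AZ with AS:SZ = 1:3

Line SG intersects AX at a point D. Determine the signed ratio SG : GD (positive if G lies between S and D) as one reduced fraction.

SG:GD = -1/4

Choose coordinates Z = (0, 0), A = (1, 0), X = (0, 1).
1. G is the centroid of triangle ZAX ⇒ G = (1/3, 1/3)
2. S lies on line AZ with AS:SZ = 1:3 ⇒ S = (3/4, 0)
line SG meets AX at D = (2, -1)
G = S + t·(D−S) with t = -1/3, so SG:GD = -1/3:4/3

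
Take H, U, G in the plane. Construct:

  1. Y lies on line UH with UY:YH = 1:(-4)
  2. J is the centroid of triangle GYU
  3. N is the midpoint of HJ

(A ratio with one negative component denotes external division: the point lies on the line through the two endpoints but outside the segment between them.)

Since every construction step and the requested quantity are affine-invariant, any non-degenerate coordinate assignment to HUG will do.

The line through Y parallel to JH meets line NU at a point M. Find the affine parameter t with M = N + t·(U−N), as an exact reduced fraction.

t = 4/3

Work in coordinates with H = (0, 0), U = (1, 0), G = (0, 1).
1. Y lies on line UH with UY:YH = 1:(-4) ⇒ Y = (4/3, 0)
2. J is the centroid of triangle GYU ⇒ J = (7/9, 1/3)
3. N is the midpoint of HJ ⇒ N = (7/18, 1/6)
through Y parallel to JH: direction (-7/9, -1/3); meets NU at M = (65/54, -1/18)
M = N + t·(U−N) with t = 4/3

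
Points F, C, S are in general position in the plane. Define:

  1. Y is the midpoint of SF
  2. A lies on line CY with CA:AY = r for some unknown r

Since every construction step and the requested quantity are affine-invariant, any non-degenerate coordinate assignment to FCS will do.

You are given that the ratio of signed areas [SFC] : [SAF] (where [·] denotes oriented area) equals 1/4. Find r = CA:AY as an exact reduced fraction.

Assign F = (0, 0), C = (1, 0), S = (0, 1) — the answer is frame-independent, so this choice is without loss of generality.
1. Y is the midpoint of SF ⇒ Y = (0, 1/2)
2. With CA:AY = r, write λ = r/(r+1) so A = C + λ·(Y−C); A is affine-linear in λ
Every point depending on A is an affine combination of A and λ-independent points, so each such coordinate is linear in λ; the λ² term in each signed area is a multiple of (Y−C)×(Y−C) = 0, so 2·[SFC] and 2·[SAF] are each linear in λ. Evaluating at λ=0 and λ=1:
  2·[SFC] = 1,   2·[SAF] = λ − 1
So [SFC]:[SAF] = (1) / (λ − 1). Setting this equal to 1/4:
  1 = 1/4·(λ − 1)  ⇒  λ = 5
Then r = λ/(1−λ) = (5)/(-4) = -5/4. Check: with r = -5/4, A = (-4, 5/2) and [SFC]:[SAF] = 1/4 as required.

r = -5/4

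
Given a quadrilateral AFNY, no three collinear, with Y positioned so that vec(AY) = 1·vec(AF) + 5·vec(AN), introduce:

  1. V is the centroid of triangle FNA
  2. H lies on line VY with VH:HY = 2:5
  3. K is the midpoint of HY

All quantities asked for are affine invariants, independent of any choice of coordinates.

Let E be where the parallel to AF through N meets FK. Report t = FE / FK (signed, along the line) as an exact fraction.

Work in coordinates with A = (0, 0), F = (1, 0), N = (0, 1), Y = (1, 5).
1. V is the centroid of triangle FNA ⇒ V = (1/3, 1/3)
2. H lies on line VY with VH:HY = 2:5 ⇒ H = (11/21, 5/3)
3. K is the midpoint of HY ⇒ K = (16/21, 10/3)
through N parallel to AF: direction (1, 0); meets FK at E = (13/14, 1)
E = F + t·(K−F) with t = 3/10

t = 3/10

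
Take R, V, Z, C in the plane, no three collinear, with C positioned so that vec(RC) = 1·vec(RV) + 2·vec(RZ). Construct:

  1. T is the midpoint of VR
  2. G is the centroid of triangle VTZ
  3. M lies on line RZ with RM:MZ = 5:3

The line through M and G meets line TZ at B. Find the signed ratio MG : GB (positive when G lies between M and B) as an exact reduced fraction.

MG:GB = -17/8

Assign R = (0, 0), V = (1, 0), Z = (0, 1), C = (1, 2) — the answer is frame-independent, so this choice is without loss of generality.
1. T is the midpoint of VR ⇒ T = (1/2, 0)
2. G is the centroid of triangle VTZ ⇒ G = (1/2, 1/3)
3. M lies on line RZ with RM:MZ = 5:3 ⇒ M = (0, 5/8)
line MG meets TZ at B = (9/34, 8/17)
G = M + t·(B−M) with t = 17/9, so MG:GB = 17/9:-8/9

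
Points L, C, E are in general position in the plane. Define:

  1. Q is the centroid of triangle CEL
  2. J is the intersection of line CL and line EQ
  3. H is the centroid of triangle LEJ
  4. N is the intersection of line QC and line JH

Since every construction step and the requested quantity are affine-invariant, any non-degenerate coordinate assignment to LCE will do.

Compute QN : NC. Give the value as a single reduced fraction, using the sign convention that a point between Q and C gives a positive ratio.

QN:NC = -1/3

Work in coordinates with L = (0, 0), C = (1, 0), E = (0, 1).
1. Q is the centroid of triangle CEL ⇒ Q = (1/3, 1/3)
2. J is the intersection of line CL and line EQ ⇒ J = (1/2, 0)
3. H is the centroid of triangle LEJ ⇒ H = (1/6, 1/3)
4. N is the intersection of line QC and line JH ⇒ N = (0, 1/2)
N = Q + t·(C−Q) with t = -1/2, so QN:NC = t:(1−t) = -1/2:3/2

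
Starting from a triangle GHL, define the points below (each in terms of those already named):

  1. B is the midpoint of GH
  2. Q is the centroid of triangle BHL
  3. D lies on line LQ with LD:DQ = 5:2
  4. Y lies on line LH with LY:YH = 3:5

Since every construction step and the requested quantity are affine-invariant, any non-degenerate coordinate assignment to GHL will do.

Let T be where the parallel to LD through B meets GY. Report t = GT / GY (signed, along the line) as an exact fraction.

Set G = (0, 0), H = (1, 0), L = (0, 1); any affine frame gives the same invariant.
1. B is the midpoint of GH ⇒ B = (1/2, 0)
2. Q is the centroid of triangle BHL ⇒ Q = (1/2, 1/3)
3. D lies on line LQ with LD:DQ = 5:2 ⇒ D = (5/14, 11/21)
4. Y lies on line LH with LY:YH = 3:5 ⇒ Y = (3/8, 5/8)
through B parallel to LD: direction (5/14, -10/21); meets GY at T = (2/9, 10/27)
T = G + t·(Y−G) with t = 16/27

t = 16/27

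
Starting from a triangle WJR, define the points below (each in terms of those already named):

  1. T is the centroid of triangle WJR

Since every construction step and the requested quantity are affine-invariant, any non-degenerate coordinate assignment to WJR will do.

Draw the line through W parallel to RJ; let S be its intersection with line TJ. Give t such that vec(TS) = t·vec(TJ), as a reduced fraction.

Choose coordinates W = (0, 0), J = (1, 0), R = (0, 1).
1. T is the centroid of triangle WJR ⇒ T = (1/3, 1/3)
through W parallel to RJ: direction (1, -1); meets TJ at S = (-1, 1)
S = T + t·(J−T) with t = -2

t = -2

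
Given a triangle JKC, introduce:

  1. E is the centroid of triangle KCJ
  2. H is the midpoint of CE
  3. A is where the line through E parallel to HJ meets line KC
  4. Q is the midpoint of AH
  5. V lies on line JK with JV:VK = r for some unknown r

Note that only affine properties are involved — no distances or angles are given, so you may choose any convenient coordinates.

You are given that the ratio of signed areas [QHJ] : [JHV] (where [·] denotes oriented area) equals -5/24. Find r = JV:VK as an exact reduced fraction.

Assign J = (0, 0), K = (1, 0), C = (0, 1) — the answer is frame-independent, so this choice is without loss of generality.
1. E is the centroid of triangle KCJ ⇒ E = (1/3, 1/3)
2. H is the midpoint of CE ⇒ H = (1/6, 2/3)
3. A is where the line through E parallel to HJ meets line KC ⇒ A = (2/5, 3/5)
4. Q is the midpoint of AH ⇒ Q = (17/60, 19/30)
5. With JV:VK = r, write λ = r/(r+1) so V = J + λ·(K−J); V is affine-linear in λ
Every point depending on V is an affine combination of V and λ-independent points, so each such coordinate is linear in λ; the λ² term in each signed area is a multiple of (K−J)×(K−J) = 0, so 2·[QHJ] and 2·[JHV] are each linear in λ. Evaluating at λ=0 and λ=1:
  2·[QHJ] = 1/12,   2·[JHV] = -2/3·λ
So [QHJ]:[JHV] = (1/12) / (-2/3·λ). Setting this equal to -5/24:
  1/12 = -5/24·(-2/3·λ)  ⇒  λ = 3/5
Then r = λ/(1−λ) = (3/5)/(2/5) = 3/2. Check: with r = 3/2, V = (3/5, 0) and [QHJ]:[JHV] = -5/24 as required.

r = 3/2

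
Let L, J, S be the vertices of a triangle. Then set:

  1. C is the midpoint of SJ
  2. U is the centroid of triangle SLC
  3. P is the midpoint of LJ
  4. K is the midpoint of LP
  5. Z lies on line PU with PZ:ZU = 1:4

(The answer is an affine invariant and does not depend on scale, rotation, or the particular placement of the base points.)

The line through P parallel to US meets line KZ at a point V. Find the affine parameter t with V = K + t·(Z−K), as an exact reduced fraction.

Work in coordinates with L = (0, 0), J = (1, 0), S = (0, 1).
1. C is the midpoint of SJ ⇒ C = (1/2, 1/2)
2. U is the centroid of triangle SLC ⇒ U = (1/6, 1/2)
3. P is the midpoint of LJ ⇒ P = (1/2, 0)
4. K is the midpoint of LP ⇒ K = (1/4, 0)
5. Z lies on line PU with PZ:ZU = 1:4 ⇒ Z = (13/30, 1/10)
through P parallel to US: direction (-1/6, 1/2); meets KZ at V = (6/13, 3/26)
V = K + t·(Z−K) with t = 15/13

t = 15/13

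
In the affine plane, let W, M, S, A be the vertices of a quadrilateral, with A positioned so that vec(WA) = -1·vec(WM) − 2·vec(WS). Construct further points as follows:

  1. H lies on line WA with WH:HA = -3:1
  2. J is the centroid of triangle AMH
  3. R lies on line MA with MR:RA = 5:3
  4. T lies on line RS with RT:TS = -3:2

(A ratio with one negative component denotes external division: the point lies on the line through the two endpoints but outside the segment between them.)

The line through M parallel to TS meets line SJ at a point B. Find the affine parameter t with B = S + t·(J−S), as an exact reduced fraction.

Assign W = (0, 0), M = (1, 0), S = (0, 1), A = (-1, -2) — the answer is frame-independent, so this choice is without loss of generality.
1. H lies on line WA with WH:HA = -3:1 ⇒ H = (-3/2, -3)
2. J is the centroid of triangle AMH ⇒ J = (-1/2, -5/3)
3. R lies on line MA with MR:RA = 5:3 ⇒ R = (-1/4, -5/4)
4. T lies on line RS with RT:TS = -3:2 ⇒ T = (1/2, 11/2)
through M parallel to TS: direction (-1/2, -9/2); meets SJ at B = (30/11, 171/11)
B = S + t·(J−S) with t = -60/11

t = -60/11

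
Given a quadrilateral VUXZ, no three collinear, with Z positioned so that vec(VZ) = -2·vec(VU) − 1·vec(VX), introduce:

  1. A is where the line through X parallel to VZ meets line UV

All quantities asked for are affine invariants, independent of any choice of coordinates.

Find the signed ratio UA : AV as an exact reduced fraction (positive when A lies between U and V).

UA:AV = -3/2

Assign V = (0, 0), U = (1, 0), X = (0, 1), Z = (-2, -1) — the answer is frame-independent, so this choice is without loss of generality.
1. A is where the line through X parallel to VZ meets line UV ⇒ A = (-2, 0)
A = U + t·(V−U) with t = 3, so UA:AV = t:(1−t) = 3:-2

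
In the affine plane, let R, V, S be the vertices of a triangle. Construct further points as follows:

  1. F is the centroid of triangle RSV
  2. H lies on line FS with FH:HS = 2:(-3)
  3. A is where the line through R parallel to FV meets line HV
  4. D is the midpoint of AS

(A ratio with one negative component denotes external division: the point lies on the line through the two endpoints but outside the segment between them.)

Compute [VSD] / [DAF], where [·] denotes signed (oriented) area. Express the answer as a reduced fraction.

[VSD]:[DAF] = -3

Set R = (0, 0), V = (1, 0), S = (0, 1); any affine frame gives the same invariant.
1. F is the centroid of triangle RSV ⇒ F = (1/3, 1/3)
2. H lies on line FS with FH:HS = 2:(-3) ⇒ H = (1, -1)
3. A is where the line through R parallel to FV meets line HV ⇒ A = (1, -1/2)
4. D is the midpoint of AS ⇒ D = (1/2, 1/4)
2·[VSD] = 1/4, 2·[DAF] = -1/12
[VSD]:[DAF] = 1/4:-1/12 = -3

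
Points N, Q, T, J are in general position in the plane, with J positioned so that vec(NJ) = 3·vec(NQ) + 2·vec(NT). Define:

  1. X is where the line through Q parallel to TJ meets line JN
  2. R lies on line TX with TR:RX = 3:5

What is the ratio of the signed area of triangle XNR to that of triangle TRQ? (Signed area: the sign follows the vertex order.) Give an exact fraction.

[XNR]:[TRQ] = 5/8

Work in coordinates with N = (0, 0), Q = (1, 0), T = (0, 1), J = (3, 2).
1. X is where the line through Q parallel to TJ meets line JN ⇒ X = (-1, -2/3)
2. R lies on line TX with TR:RX = 3:5 ⇒ R = (-3/8, 3/8)
2·[XNR] = 5/8, 2·[TRQ] = 1
[XNR]:[TRQ] = 5/8:1 = 5/8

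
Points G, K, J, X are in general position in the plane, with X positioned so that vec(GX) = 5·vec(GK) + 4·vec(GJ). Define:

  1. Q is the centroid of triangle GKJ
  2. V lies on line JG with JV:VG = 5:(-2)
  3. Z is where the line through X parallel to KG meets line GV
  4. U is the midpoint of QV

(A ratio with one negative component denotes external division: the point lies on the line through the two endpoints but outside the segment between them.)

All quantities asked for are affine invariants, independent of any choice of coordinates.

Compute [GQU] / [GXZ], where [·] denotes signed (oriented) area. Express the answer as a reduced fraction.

[GQU]:[GXZ] = -1/180

Work in coordinates with G = (0, 0), K = (1, 0), J = (0, 1), X = (5, 4).
1. Q is the centroid of triangle GKJ ⇒ Q = (1/3, 1/3)
2. V lies on line JG with JV:VG = 5:(-2) ⇒ V = (0, -2/3)
3. Z is where the line through X parallel to KG meets line GV ⇒ Z = (0, 4)
4. U is the midpoint of QV ⇒ U = (1/6, -1/6)
2·[GQU] = -1/9, 2·[GXZ] = 20
[GQU]:[GXZ] = -1/9:20 = -1/180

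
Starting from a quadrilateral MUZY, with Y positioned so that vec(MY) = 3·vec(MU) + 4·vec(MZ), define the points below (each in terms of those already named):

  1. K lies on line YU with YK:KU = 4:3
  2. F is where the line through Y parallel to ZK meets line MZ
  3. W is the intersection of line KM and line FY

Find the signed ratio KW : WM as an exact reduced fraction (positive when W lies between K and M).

Choose coordinates M = (0, 0), U = (1, 0), Z = (0, 1), Y = (3, 4).
1. K lies on line YU with YK:KU = 4:3 ⇒ K = (13/7, 12/7)
2. F is where the line through Y parallel to ZK meets line MZ ⇒ F = (0, 37/13)
3. W is the intersection of line KM and line FY ⇒ W = (37/7, 444/91)
W = K + t·(M−K) with t = -24/13, so KW:WM = t:(1−t) = -24/13:37/13

KW:WM = -24/37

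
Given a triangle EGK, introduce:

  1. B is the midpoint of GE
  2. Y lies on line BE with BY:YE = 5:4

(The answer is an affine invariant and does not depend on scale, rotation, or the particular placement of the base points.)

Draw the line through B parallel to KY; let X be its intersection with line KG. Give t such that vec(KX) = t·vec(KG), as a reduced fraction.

Assign E = (0, 0), G = (1, 0), K = (0, 1) — the answer is frame-independent, so this choice is without loss of generality.
1. B is the midpoint of GE ⇒ B = (1/2, 0)
2. Y lies on line BE with BY:YE = 5:4 ⇒ Y = (2/9, 0)
through B parallel to KY: direction (2/9, -1); meets KG at X = (5/14, 9/14)
X = K + t·(G−K) with t = 5/14

t = 5/14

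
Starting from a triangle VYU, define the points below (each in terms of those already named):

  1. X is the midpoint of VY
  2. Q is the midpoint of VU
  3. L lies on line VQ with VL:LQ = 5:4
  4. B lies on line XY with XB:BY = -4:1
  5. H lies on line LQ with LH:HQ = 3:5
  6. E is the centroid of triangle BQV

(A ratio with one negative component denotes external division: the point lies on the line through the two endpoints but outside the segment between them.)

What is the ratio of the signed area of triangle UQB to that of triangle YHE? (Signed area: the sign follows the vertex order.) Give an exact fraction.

Work in coordinates with V = (0, 0), Y = (1, 0), U = (0, 1).
1. X is the midpoint of VY ⇒ X = (1/2, 0)
2. Q is the midpoint of VU ⇒ Q = (0, 1/2)
3. L lies on line VQ with VL:LQ = 5:4 ⇒ L = (0, 5/18)
4. B lies on line XY with XB:BY = -4:1 ⇒ B = (7/6, 0)
5. H lies on line LQ with LH:HQ = 3:5 ⇒ H = (0, 13/36)
6. E is the centroid of triangle BQV ⇒ E = (7/18, 1/6)
2·[UQB] = 7/12, 2·[YHE] = 35/648
[UQB]:[YHE] = 7/12:35/648 = 54/5

[UQB]:[YHE] = 54/5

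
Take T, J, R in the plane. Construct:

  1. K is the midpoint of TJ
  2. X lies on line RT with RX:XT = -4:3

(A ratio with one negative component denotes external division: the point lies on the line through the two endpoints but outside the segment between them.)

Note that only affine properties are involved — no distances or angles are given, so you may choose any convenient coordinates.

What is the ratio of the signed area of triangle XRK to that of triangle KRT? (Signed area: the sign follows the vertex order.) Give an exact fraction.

Set T = (0, 0), J = (1, 0), R = (0, 1); any affine frame gives the same invariant.
1. K is the midpoint of TJ ⇒ K = (1/2, 0)
2. X lies on line RT with RX:XT = -4:3 ⇒ X = (0, -3)
2·[XRK] = -2, 2·[KRT] = 1/2
[XRK]:[KRT] = -2:1/2 = -4

[XRK]:[KRT] = -4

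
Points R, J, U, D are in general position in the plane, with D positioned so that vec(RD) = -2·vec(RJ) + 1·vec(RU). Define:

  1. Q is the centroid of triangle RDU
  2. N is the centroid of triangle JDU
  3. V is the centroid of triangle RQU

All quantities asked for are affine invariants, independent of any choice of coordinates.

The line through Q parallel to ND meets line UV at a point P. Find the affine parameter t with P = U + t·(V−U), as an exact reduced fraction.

Set R = (0, 0), J = (1, 0), U = (0, 1), D = (-2, 1); any affine frame gives the same invariant.
1. Q is the centroid of triangle RDU ⇒ Q = (-2/3, 2/3)
2. N is the centroid of triangle JDU ⇒ N = (-1/3, 2/3)
3. V is the centroid of triangle RQU ⇒ V = (-2/9, 5/9)
through Q parallel to ND: direction (-5/3, 1/3); meets UV at P = (-7/33, 19/33)
P = U + t·(V−U) with t = 21/22

t = 21/22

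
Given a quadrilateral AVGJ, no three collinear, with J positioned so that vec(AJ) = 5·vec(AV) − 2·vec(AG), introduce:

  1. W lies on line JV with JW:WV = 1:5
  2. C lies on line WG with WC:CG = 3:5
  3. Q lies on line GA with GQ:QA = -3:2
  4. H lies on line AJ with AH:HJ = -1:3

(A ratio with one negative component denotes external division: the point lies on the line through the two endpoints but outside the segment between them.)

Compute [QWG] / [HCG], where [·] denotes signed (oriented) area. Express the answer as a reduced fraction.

[QWG]:[HCG] = 78/25

Set A = (0, 0), V = (1, 0), G = (0, 1), J = (5, -2); any affine frame gives the same invariant.
1. W lies on line JV with JW:WV = 1:5 ⇒ W = (13/3, -5/3)
2. C lies on line WG with WC:CG = 3:5 ⇒ C = (65/24, -2/3)
3. Q lies on line GA with GQ:QA = -3:2 ⇒ Q = (0, -2)
4. H lies on line AJ with AH:HJ = -1:3 ⇒ H = (-5/2, 1)
2·[QWG] = 13, 2·[HCG] = 25/6
[QWG]:[HCG] = 13:25/6 = 78/25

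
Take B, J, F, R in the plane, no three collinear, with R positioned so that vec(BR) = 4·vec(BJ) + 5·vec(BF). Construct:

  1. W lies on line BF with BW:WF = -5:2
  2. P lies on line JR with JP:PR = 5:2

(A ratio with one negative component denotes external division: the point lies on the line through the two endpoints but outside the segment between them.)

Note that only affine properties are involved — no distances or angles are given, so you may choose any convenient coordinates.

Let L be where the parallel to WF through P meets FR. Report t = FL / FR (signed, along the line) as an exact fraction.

Set B = (0, 0), J = (1, 0), F = (0, 1), R = (4, 5); any affine frame gives the same invariant.
1. W lies on line BF with BW:WF = -5:2 ⇒ W = (0, 5/3)
2. P lies on line JR with JP:PR = 5:2 ⇒ P = (22/7, 25/7)
through P parallel to WF: direction (0, -2/3); meets FR at L = (22/7, 29/7)
L = F + t·(R−F) with t = 11/14

t = 11/14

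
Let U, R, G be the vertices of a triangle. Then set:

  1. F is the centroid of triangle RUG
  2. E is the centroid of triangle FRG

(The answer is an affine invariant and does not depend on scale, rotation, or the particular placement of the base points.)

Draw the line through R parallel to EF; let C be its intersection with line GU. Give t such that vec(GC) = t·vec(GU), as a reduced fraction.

Assign U = (0, 0), R = (1, 0), G = (0, 1) — the answer is frame-independent, so this choice is without loss of generality.
1. F is the centroid of triangle RUG ⇒ F = (1/3, 1/3)
2. E is the centroid of triangle FRG ⇒ E = (4/9, 4/9)
through R parallel to EF: direction (-1/9, -1/9); meets GU at C = (0, -1)
C = G + t·(U−G) with t = 2

t = 2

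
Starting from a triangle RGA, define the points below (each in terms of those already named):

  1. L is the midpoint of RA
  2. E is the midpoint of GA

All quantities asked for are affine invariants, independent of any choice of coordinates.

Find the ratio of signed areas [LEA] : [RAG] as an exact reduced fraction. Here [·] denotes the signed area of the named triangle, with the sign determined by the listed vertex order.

Assign R = (0, 0), G = (1, 0), A = (0, 1) — the answer is frame-independent, so this choice is without loss of generality.
1. L is the midpoint of RA ⇒ L = (0, 1/2)
2. E is the midpoint of GA ⇒ E = (1/2, 1/2)
2·[LEA] = 1/4, 2·[RAG] = -1
[LEA]:[RAG] = 1/4:-1 = -1/4

[LEA]:[RAG] = -1/4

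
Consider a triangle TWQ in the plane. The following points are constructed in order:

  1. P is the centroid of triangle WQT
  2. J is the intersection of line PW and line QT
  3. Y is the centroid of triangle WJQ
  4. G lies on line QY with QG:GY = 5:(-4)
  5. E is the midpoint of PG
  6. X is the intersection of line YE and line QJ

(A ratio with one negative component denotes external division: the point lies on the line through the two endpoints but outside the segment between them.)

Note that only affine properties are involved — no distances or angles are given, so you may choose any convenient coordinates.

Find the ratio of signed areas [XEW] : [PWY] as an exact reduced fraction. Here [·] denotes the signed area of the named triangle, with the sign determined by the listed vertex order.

Set T = (0, 0), W = (1, 0), Q = (0, 1); any affine frame gives the same invariant.
1. P is the centroid of triangle WQT ⇒ P = (1/3, 1/3)
2. J is the intersection of line PW and line QT ⇒ J = (0, 1/2)
3. Y is the centroid of triangle WJQ ⇒ Y = (1/3, 1/2)
4. G lies on line QY with QG:GY = 5:(-4) ⇒ G = (5/3, -3/2)
5. E is the midpoint of PG ⇒ E = (1, -7/12)
6. X is the intersection of line YE and line QJ ⇒ X = (0, 25/24)
2·[XEW] = 7/12, 2·[PWY] = 1/9
[XEW]:[PWY] = 7/12:1/9 = 21/4

[XEW]:[PWY] = 21/4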